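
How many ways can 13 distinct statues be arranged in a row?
13! = 6227020800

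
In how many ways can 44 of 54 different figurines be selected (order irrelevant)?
C(54,44) = 54!/(44!×10!) = 23930713170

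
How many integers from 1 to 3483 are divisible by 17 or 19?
⌊3483/17⌋ + ⌊3483/19⌋ - ⌊3483/323⌋ = 204 + 183 - 10 = 377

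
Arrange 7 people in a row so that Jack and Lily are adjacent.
Treat as block: (7-1)! × 2! = 720 × 2 = 1440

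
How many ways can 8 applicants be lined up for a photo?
8! = 40320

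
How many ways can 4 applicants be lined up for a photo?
4! = 24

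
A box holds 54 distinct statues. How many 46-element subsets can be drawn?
C(54,46) = 54!/(46!×8!) = 1040465790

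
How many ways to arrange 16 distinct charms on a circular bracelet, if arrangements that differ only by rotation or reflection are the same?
(16-1)!/2 = 1307674368000/2 = 653837184000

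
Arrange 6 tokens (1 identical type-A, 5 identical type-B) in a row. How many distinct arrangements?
6! / (1! × 5!) = 6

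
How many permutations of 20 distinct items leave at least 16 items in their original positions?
Exactly j fixed points: C(20,j)·!(20-j); sum over j ≥ 16 (derangement numbers via !m = (m-1)·(!(m-1) + !(m-2)): !0..!4 = 1, 0, 1, 2, 9). Σ_{j=16}^{20} C(20,j)·!(20-j) = C(20,16)·!4 + C(20,17)·!3 + C(20,18)·!2 + C(20,19)·!1 + C(20,20)·!0 = 4845·9 + 1140·2 + 190·1 + 20·0 + 1·1 = 46076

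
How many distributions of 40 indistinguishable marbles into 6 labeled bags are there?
C(40+6-1, 6-1) = C(45, 5) = 1221759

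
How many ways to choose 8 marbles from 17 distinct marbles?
C(17,8) = 17!/(8!×9!) = 24310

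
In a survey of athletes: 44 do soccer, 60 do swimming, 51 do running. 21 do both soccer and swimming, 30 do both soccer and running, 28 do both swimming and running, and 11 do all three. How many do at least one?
|A∪B∪C| = 44+60+51-21-30-28+11 = 87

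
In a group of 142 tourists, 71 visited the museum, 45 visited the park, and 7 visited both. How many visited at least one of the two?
|A∪B| = |A| + |B| - |A∩B| = 71 + 45 - 7 = 109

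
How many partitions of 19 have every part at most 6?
Let r_j(i) = number of partitions of i into parts ≤ j, for i = 0..19. r_1(i) = 1 for all i; r_j(i) = r_{j-1}(i) + r_j(i-j). Rows j = 2..6: ≤2: 1 1 2 2 3 3 4 4 5 5 6 6 7 7 8 8 9 9 10 10; ≤3: 1 1 2 3 4 5 7 8 10 12 14 16 19 21 24 27 30 33 37 40; ≤4: 1 1 2 3 5 6 9 11 15 18 23 27 34 39 47 54 64 72 84 94; ≤5: 1 1 2 3 5 7 10 13 18 23 30 37 47 57 70 84 101 119 141 164; ≤6: 1 1 2 3 5 7 11 14 20 26 35 44 58 71 90 110 136 163 199 235. r_6(19) = 235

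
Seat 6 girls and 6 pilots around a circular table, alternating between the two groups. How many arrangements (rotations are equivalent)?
Fix one of the girls: (6-1)! ways for the remaining girls, × 6! ways for the pilots = 120 × 720 = 86400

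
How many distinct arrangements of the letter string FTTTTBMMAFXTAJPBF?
17! / (1! × 5! × 2! × 2! × 1! × 2! × 3! × 1!) = 61751289600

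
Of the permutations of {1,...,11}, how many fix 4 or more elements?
Exactly j fixed points: C(11,j)·!(11-j); sum over j ≥ 4 (derangement numbers via !m = (m-1)·(!(m-1) + !(m-2)): !0..!7 = 1, 0, 1, 2, 9, 44, 265, 1854). Σ_{j=4}^{11} C(11,j)·!(11-j) = C(11,4)·!7 + C(11,5)·!6 + C(11,6)·!5 + C(11,7)·!4 + C(11,8)·!3 + C(11,9)·!2 + C(11,10)·!1 + C(11,11)·!0 = 330·1854 + 462·265 + 462·44 + 330·9 + 165·2 + 55·1 + 11·0 + 1·1 = 757934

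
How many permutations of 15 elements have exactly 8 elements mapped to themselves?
Choose the 8 fixed points C(15,8) = 6435, derange the rest: !7 = Σ_{j=0}^{7} (-1)^j·7!/j! = 5040 - 5040 + 2520 - 840 + 210 - 42 + 7 - 1 = 1854. Product = 6435 × 1854 = 11930490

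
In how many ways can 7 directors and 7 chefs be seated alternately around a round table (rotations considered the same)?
Fix one of the directors: (7-1)! ways for the remaining directors, × 7! ways for the chefs = 720 × 5040 = 3628800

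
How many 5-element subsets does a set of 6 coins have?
C(6,5) = 6!/(5!×1!) = 6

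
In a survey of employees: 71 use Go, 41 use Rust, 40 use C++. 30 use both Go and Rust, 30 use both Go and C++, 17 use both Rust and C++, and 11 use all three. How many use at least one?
|A∪B∪C| = 71+41+40-30-30-17+11 = 86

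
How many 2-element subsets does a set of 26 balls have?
C(26,2) = 26!/(2!×24!) = 325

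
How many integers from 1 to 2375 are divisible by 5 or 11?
⌊2375/5⌋ + ⌊2375/11⌋ - ⌊2375/55⌋ = 475 + 215 - 43 = 647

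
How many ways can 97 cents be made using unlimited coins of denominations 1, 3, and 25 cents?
Coefficient of x^97 in 1/(1-x^1) · 1/(1-x^3) · 1/(1-x^25). Case on j = number of 25-cent coins (j = 0..3); remainder r = 97 - 25j is made from {1,3} in ⌊r/3⌋+1 ways. r = 97, 72, 47, 22 → 33 + 25 + 16 + 8 = 82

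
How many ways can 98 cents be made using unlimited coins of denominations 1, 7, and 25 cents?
Coefficient of x^98 in 1/(1-x^1) · 1/(1-x^7) · 1/(1-x^25). Case on j = number of 25-cent coins (j = 0..3); remainder r = 98 - 25j is made from {1,7} in ⌊r/7⌋+1 ways. r = 98, 73, 48, 23 → 15 + 11 + 7 + 4 = 37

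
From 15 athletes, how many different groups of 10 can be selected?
C(15,10) = 15!/(10!×5!) = 3003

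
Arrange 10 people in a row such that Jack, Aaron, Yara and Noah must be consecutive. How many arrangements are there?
Treat the 4 as one block: (10-4+1)! × 4! = 5040 × 24 = 120960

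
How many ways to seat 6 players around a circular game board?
Circular: fix one position, arrange the rest. (6-1)! = 120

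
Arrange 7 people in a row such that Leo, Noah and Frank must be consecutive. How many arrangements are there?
Treat the 3 as one block: (7-3+1)! × 3! = 120 × 6 = 720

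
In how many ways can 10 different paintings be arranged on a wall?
10! = 3628800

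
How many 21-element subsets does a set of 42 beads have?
C(42,21) = 42!/(21!×21!) = 538257874440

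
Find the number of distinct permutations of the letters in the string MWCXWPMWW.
9! / (4! × 2! × 1! × 1! × 1!) = 7560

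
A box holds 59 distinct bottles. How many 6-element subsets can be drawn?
C(59,6) = 59!/(6!×53!) = 45057474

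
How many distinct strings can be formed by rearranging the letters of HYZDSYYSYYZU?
12! / (2! × 1! × 1! × 1! × 2! × 5!) = 997920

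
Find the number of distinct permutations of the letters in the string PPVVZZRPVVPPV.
13! / (5! × 2! × 5! × 1!) = 216216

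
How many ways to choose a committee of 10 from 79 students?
C(79,10) = 79!/(10!×69!) = 1440680596355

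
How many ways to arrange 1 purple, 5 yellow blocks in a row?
6! / (1! × 5!) = 6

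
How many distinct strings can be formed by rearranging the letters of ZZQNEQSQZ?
9! / (3! × 1! × 3! × 1! × 1!) = 10080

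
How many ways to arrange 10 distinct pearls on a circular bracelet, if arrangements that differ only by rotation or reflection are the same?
(10-1)!/2 = 362880/2 = 181440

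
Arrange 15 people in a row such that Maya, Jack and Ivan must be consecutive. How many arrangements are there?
Treat the 3 as one block: (15-3+1)! × 3! = 6227020800 × 6 = 37362124800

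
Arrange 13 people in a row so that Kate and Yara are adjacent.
Treat as block: (13-1)! × 2! = 479001600 × 2 = 958003200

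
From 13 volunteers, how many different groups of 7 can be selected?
C(13,7) = 13!/(7!×6!) = 1716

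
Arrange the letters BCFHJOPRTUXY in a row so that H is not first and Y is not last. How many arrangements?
By inclusion-exclusion: 12! - 2×(12-1)! + (12-2)! = 479001600 - 79833600 + 3628800 = 402796800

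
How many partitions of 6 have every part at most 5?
Let r_j(i) = number of partitions of i into parts ≤ j, for i = 0..6. r_1(i) = 1 for all i; r_j(i) = r_{j-1}(i) + r_j(i-j). Rows j = 2..5: ≤2: 1 1 2 2 3 3 4; ≤3: 1 1 2 3 4 5 7; ≤4: 1 1 2 3 5 6 9; ≤5: 1 1 2 3 5 7 10. r_5(6) = 10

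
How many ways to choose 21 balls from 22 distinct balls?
C(22,21) = 22!/(21!×1!) = 22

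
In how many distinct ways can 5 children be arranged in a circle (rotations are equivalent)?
Circular: fix one position, arrange the rest. (5-1)! = 24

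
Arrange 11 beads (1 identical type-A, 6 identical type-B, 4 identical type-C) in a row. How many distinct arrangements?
11! / (1! × 6! × 4!) = 2310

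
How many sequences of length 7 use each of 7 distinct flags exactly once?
7! = 5040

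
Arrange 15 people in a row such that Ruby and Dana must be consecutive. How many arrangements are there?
Treat the 2 as one block: (15-2+1)! × 2! = 87178291200 × 2 = 174356582400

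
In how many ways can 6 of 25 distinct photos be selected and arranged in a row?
P(25,6) = 25!/(25-6)! = 127512000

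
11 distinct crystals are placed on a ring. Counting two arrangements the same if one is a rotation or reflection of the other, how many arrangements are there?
(11-1)!/2 = 3628800/2 = 1814400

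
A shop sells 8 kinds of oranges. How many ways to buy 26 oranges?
C(26+8-1, 8-1) = C(33, 7) = 4272048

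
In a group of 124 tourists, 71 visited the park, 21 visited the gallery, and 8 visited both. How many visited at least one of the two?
|A∪B| = |A| + |B| - |A∩B| = 71 + 21 - 8 = 84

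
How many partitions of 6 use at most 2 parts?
By conjugation, equals partitions of 6 into parts ≤ 2. Let r_j(i) = number of partitions of i into parts ≤ j, for i = 0..6. r_1(i) = 1 for all i; r_j(i) = r_{j-1}(i) + r_j(i-j). Rows j = 2..2: ≤2: 1 1 2 2 3 3 4. r_2(6) = 4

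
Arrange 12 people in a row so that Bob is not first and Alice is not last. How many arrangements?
By inclusion-exclusion: 12! - 2×(12-1)! + (12-2)! = 479001600 - 79833600 + 3628800 = 402796800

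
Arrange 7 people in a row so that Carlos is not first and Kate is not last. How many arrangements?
By inclusion-exclusion: 7! - 2×(7-1)! + (7-2)! = 5040 - 1440 + 120 = 3720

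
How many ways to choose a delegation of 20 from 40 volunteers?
C(40,20) = 40!/(20!×20!) = 137846528820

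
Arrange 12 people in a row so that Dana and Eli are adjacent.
Treat as block: (12-1)! × 2! = 39916800 × 2 = 79833600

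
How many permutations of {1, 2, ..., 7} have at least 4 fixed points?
Exactly j fixed points: C(7,j)·!(7-j); sum over j ≥ 4 (derangement numbers via !m = (m-1)·(!(m-1) + !(m-2)): !0..!3 = 1, 0, 1, 2). Σ_{j=4}^{7} C(7,j)·!(7-j) = C(7,4)·!3 + C(7,5)·!2 + C(7,6)·!1 + C(7,7)·!0 = 35·2 + 21·1 + 7·0 + 1·1 = 92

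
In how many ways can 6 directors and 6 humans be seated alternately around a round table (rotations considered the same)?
Fix one of the directors: (6-1)! ways for the remaining directors, × 6! ways for the humans = 120 × 720 = 86400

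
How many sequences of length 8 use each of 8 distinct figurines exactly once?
8! = 40320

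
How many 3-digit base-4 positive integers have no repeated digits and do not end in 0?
Last digit: 3 nonzero choices. First digit: 2 (nonzero, ≠last). Middle 1: P(2,1) = 2. Total = 12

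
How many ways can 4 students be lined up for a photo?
4! = 24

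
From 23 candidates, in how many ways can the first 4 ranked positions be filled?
P(23,4) = 23!/(23-4)! = 212520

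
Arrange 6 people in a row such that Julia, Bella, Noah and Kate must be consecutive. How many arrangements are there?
Treat the 4 as one block: (6-4+1)! × 4! = 6 × 24 = 144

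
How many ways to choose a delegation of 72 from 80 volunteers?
C(80,72) = 80!/(72!×8!) = 28987537150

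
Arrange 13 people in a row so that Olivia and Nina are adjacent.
Treat as block: (13-1)! × 2! = 479001600 × 2 = 958003200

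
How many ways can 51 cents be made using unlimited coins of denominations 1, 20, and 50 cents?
Coefficient of x^51 in 1/(1-x^1) · 1/(1-x^20) · 1/(1-x^50). Case on j = number of 50-cent coins (j = 0..1); remainder r = 51 - 50j is made from {1,20} in ⌊r/20⌋+1 ways. r = 51, 1 → 3 + 1 = 4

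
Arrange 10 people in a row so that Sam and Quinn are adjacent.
Treat as block: (10-1)! × 2! = 362880 × 2 = 725760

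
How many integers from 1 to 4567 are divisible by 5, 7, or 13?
⌊4567/5⌋+⌊4567/7⌋+⌊4567/13⌋ - ⌊4567/35⌋-⌊4567/65⌋-⌊4567/91⌋ + ⌊4567/455⌋ = 913+652+351 - 130-70-50 + 10 = 1676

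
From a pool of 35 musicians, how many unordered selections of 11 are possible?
C(35,11) = 35!/(11!×24!) = 417225900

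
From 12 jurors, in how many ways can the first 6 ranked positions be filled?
P(12,6) = 12!/(12-6)! = 665280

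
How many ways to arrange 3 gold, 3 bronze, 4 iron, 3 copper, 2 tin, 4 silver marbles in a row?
19! / (3! × 3! × 4! × 3! × 2! × 4!) = 488864376000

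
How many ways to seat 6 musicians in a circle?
Circular: fix one position, arrange the rest. (6-1)! = 120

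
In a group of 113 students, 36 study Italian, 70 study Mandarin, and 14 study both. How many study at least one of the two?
|A∪B| = |A| + |B| - |A∩B| = 36 + 70 - 14 = 92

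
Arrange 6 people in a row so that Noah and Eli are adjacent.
Treat as block: (6-1)! × 2! = 120 × 2 = 240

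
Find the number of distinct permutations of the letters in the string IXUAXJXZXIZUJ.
13! / (2! × 4! × 2! × 1! × 2! × 2!) = 16216200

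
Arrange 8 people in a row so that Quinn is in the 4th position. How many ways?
Fix one position: (8-1)! = 5040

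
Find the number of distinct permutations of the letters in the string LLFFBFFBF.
9! / (5! × 2! × 2!) = 756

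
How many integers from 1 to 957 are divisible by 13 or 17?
⌊957/13⌋ + ⌊957/17⌋ - ⌊957/221⌋ = 73 + 56 - 4 = 125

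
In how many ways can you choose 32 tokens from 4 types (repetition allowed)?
C(32+4-1, 4-1) = C(35, 3) = 6545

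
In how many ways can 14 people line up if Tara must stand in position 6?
Fix one position: (14-1)! = 6227020800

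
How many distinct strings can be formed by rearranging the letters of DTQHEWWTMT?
10! / (1! × 1! × 2! × 1! × 3! × 1! × 1!) = 302400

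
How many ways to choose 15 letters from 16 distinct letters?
C(16,15) = 16!/(15!×1!) = 16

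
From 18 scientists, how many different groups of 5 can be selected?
C(18,5) = 18!/(5!×13!) = 8568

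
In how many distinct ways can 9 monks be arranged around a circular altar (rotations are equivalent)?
Circular: fix one position, arrange the rest. (9-1)! = 40320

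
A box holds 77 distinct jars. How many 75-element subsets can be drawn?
C(77,75) = 77!/(75!×2!) = 2926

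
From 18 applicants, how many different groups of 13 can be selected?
C(18,13) = 18!/(13!×5!) = 8568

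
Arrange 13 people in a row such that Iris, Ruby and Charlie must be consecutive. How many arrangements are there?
Treat the 3 as one block: (13-3+1)! × 3! = 39916800 × 6 = 239500800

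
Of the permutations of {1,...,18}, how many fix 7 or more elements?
Exactly j fixed points: C(18,j)·!(18-j); sum over j ≥ 7 (derangement numbers via !m = (m-1)·(!(m-1) + !(m-2)): !0..!11 = 1, 0, 1, 2, 9, 44, 265, 1854, 14833, 133496, 1334961, 14684570). Σ_{j=7}^{18} C(18,j)·!(18-j) = C(18,7)·!11 + C(18,8)·!10 + C(18,9)·!9 + C(18,10)·!8 + C(18,11)·!7 + C(18,12)·!6 + C(18,13)·!5 + C(18,14)·!4 + C(18,15)·!3 + C(18,16)·!2 + C(18,17)·!1 + C(18,18)·!0 = 31824·14684570 + 43758·1334961 + 48620·133496 + 43758·14833 + 31824·1854 + 18564·265 + 8568·44 + 3060·9 + 816·2 + 153·1 + 18·0 + 1·1 = 532940944526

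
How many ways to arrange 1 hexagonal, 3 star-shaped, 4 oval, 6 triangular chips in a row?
14! / (1! × 3! × 4! × 6!) = 840840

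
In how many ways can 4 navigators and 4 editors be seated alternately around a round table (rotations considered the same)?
Fix one of the navigators: (4-1)! ways for the remaining navigators, × 4! ways for the editors = 6 × 24 = 144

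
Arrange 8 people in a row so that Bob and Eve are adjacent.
Treat as block: (8-1)! × 2! = 5040 × 2 = 10080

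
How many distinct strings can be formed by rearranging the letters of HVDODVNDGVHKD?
13! / (2! × 1! × 1! × 4! × 1! × 1! × 3!) = 21621600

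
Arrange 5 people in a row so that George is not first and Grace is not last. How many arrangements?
By inclusion-exclusion: 5! - 2×(5-1)! + (5-2)! = 120 - 48 + 6 = 78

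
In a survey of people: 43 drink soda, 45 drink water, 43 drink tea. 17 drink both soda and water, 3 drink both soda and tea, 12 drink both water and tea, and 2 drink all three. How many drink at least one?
|A∪B∪C| = 43+45+43-17-3-12+2 = 101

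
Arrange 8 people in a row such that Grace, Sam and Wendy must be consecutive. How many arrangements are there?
Treat the 3 as one block: (8-3+1)! × 3! = 720 × 6 = 4320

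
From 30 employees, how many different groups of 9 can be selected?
C(30,9) = 30!/(9!×21!) = 14307150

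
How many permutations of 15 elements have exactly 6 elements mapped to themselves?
Choose the 6 fixed points C(15,6) = 5005, derange the rest: !9 = Σ_{j=0}^{9} (-1)^j·9!/j! = 362880 - 362880 + 181440 - 60480 + 15120 - 3024 + 504 - 72 + 9 - 1 = 133496. Product = 5005 × 133496 = 668147480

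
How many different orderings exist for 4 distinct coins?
4! = 24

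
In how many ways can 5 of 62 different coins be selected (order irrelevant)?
C(62,5) = 62!/(5!×57!) = 6471002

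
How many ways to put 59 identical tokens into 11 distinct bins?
C(59+11-1, 11-1) = C(69, 10) = 340032449328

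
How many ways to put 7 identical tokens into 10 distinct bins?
C(7+10-1, 10-1) = C(16, 9) = 11440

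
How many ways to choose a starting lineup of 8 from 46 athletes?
C(46,8) = 46!/(8!×38!) = 260932815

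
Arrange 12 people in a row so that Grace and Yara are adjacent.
Treat as block: (12-1)! × 2! = 39916800 × 2 = 79833600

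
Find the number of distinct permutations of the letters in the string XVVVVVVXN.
9! / (2! × 1! × 6!) = 252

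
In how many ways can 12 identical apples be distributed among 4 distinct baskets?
C(12+4-1, 4-1) = C(15, 3) = 455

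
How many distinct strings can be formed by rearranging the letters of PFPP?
4! / (3! × 1!) = 4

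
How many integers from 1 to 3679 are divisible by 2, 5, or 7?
⌊3679/2⌋+⌊3679/5⌋+⌊3679/7⌋ - ⌊3679/10⌋-⌊3679/14⌋-⌊3679/35⌋ + ⌊3679/70⌋ = 1839+735+525 - 367-262-105 + 52 = 2417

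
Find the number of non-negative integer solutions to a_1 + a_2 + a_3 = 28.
C(28+3-1, 3-1) = C(30, 2) = 435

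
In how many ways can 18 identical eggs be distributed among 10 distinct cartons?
C(18+10-1, 10-1) = C(27, 9) = 4686825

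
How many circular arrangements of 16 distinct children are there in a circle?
Circular: fix one position, arrange the rest. (16-1)! = 1307674368000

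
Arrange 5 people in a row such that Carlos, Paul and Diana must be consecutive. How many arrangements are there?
Treat the 3 as one block: (5-3+1)! × 3! = 6 × 6 = 36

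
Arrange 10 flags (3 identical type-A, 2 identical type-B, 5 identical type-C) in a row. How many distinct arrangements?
10! / (3! × 2! × 5!) = 2520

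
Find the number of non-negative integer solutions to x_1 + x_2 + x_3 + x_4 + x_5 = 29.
C(29+5-1, 5-1) = C(33, 4) = 40920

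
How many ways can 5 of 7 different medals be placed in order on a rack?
P(7,5) = 7!/(7-5)! = 2520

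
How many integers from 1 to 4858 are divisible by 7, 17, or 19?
⌊4858/7⌋+⌊4858/17⌋+⌊4858/19⌋ - ⌊4858/119⌋-⌊4858/133⌋-⌊4858/323⌋ + ⌊4858/2261⌋ = 694+285+255 - 40-36-15 + 2 = 1145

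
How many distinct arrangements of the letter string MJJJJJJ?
7! / (1! × 6!) = 7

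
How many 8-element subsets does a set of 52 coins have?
C(52,8) = 52!/(8!×44!) = 752538150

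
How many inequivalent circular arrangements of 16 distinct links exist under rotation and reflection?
(16-1)!/2 = 1307674368000/2 = 653837184000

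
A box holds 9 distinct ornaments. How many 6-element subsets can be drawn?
C(9,6) = 9!/(6!×3!) = 84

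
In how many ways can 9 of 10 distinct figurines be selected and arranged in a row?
P(10,9) = 10!/(10-9)! = 3628800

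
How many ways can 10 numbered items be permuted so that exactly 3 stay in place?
Choose the 3 fixed points C(10,3) = 120, derange the rest: !7 = Σ_{j=0}^{7} (-1)^j·7!/j! = 5040 - 5040 + 2520 - 840 + 210 - 42 + 7 - 1 = 1854. Product = 120 × 1854 = 222480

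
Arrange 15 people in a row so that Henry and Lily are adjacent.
Treat as block: (15-1)! × 2! = 87178291200 × 2 = 174356582400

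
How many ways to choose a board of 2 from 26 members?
C(26,2) = 26!/(2!×24!) = 325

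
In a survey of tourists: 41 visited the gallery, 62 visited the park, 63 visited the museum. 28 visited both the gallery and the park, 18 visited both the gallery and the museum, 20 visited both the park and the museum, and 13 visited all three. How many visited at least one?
|A∪B∪C| = 41+62+63-28-18-20+13 = 113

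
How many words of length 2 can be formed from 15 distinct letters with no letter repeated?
P(15,2) = 15!/(15-2)! = 210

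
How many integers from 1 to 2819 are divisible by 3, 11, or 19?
⌊2819/3⌋+⌊2819/11⌋+⌊2819/19⌋ - ⌊2819/33⌋-⌊2819/57⌋-⌊2819/209⌋ + ⌊2819/627⌋ = 939+256+148 - 85-49-13 + 4 = 1200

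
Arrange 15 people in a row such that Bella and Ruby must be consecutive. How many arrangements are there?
Treat the 2 as one block: (15-2+1)! × 2! = 87178291200 × 2 = 174356582400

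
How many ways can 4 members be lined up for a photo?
4! = 24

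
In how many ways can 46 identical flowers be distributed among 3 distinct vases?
C(46+3-1, 3-1) = C(48, 2) = 1128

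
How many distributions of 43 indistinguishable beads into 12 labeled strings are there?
C(43+12-1, 12-1) = C(54, 11) = 95722852680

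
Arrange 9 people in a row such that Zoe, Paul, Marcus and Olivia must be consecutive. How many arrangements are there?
Treat the 4 as one block: (9-4+1)! × 4! = 720 × 24 = 17280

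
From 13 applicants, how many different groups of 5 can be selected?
C(13,5) = 13!/(5!×8!) = 1287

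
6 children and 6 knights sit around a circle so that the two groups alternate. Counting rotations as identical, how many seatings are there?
Fix one of the children: (6-1)! ways for the remaining children, × 6! ways for the knights = 120 × 720 = 86400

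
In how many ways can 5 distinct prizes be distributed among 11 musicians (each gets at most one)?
P(11,5) = 11!/(11-5)! = 55440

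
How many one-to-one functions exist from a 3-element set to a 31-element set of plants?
P(31,3) = 31!/(31-3)! = 26970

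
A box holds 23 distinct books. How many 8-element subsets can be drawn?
C(23,8) = 23!/(8!×15!) = 490314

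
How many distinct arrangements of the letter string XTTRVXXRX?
9! / (1! × 4! × 2! × 2!) = 3780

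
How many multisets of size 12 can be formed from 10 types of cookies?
C(12+10-1, 10-1) = C(21, 9) = 293930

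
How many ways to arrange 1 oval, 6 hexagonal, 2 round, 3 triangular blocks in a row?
12! / (1! × 6! × 2! × 3!) = 55440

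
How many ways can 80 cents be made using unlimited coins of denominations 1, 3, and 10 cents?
Coefficient of x^80 in 1/(1-x^1) · 1/(1-x^3) · 1/(1-x^10). Case on j = number of 10-cent coins (j = 0..8); remainder r = 80 - 10j is made from {1,3} in ⌊r/3⌋+1 ways. r = 80, 70, 60, 50, 40, 30, 20, 10, 0 → 27 + 24 + 21 + 17 + 14 + 11 + 7 + 4 + 1 = 126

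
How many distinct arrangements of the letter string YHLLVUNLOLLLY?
13! / (1! × 1! × 1! × 1! × 2! × 6! × 1!) = 4324320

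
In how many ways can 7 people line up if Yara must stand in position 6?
Fix one position: (7-1)! = 720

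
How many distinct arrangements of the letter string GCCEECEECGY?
11! / (1! × 2! × 4! × 4!) = 34650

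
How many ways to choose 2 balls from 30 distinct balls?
C(30,2) = 30!/(2!×28!) = 435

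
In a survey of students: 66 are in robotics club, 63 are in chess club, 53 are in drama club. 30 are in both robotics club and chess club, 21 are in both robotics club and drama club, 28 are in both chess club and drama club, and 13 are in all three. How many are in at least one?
|A∪B∪C| = 66+63+53-30-21-28+13 = 116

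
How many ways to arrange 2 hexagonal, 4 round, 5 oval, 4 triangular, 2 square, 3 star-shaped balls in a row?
20! / (2! × 4! × 5! × 4! × 2! × 3!) = 1466593128000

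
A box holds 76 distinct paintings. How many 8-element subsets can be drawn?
C(76,8) = 76!/(8!×68!) = 18855883575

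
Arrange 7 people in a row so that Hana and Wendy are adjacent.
Treat as block: (7-1)! × 2! = 720 × 2 = 1440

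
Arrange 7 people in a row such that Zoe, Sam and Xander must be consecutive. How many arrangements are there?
Treat the 3 as one block: (7-3+1)! × 3! = 120 × 6 = 720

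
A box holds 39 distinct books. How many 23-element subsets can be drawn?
C(39,23) = 39!/(23!×16!) = 37711260990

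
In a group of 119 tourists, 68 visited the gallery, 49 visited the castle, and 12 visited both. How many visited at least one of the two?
|A∪B| = |A| + |B| - |A∩B| = 68 + 49 - 12 = 105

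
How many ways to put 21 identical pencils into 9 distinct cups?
C(21+9-1, 9-1) = C(29, 8) = 4292145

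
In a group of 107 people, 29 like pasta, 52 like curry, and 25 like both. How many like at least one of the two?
|A∪B| = |A| + |B| - |A∩B| = 29 + 52 - 25 = 56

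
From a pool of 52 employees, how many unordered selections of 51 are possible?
C(52,51) = 52!/(51!×1!) = 52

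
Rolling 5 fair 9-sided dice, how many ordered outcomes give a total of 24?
Coefficient of x^24 in (x + x² + ... + x^9)^5. By inclusion-exclusion on dice exceeding 9: Σ_j (-1)^j C(5,j)·C(24-1-9j, 4) = C(5,0)·C(23,4) - C(5,1)·C(14,4) + C(5,2)·C(5,4) = 1·8855 - 5·1001 + 10·5 = 3900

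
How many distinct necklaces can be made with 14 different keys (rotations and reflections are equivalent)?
(14-1)!/2 = 6227020800/2 = 3113510400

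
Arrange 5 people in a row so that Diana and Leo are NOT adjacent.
Total - adjacent = 5! - (5-1)!×2 = 120 - 48 = 72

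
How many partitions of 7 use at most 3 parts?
By conjugation, equals partitions of 7 into parts ≤ 3. Let r_j(i) = number of partitions of i into parts ≤ j, for i = 0..7. r_1(i) = 1 for all i; r_j(i) = r_{j-1}(i) + r_j(i-j). Rows j = 2..3: ≤2: 1 1 2 2 3 3 4 4; ≤3: 1 1 2 3 4 5 7 8. r_3(7) = 8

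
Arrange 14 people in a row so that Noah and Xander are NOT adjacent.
Total - adjacent = 14! - (14-1)!×2 = 87178291200 - 12454041600 = 74724249600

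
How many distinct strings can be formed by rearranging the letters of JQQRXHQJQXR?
11! / (1! × 2! × 4! × 2! × 2!) = 207900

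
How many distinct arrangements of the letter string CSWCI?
5! / (1! × 1! × 2! × 1!) = 60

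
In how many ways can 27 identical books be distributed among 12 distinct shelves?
C(27+12-1, 12-1) = C(38, 11) = 1203322288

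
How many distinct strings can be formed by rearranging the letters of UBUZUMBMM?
9! / (1! × 2! × 3! × 3!) = 5040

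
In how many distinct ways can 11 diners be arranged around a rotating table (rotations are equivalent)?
Circular: fix one position, arrange the rest. (11-1)! = 3628800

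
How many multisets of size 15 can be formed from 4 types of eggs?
C(15+4-1, 4-1) = C(18, 3) = 816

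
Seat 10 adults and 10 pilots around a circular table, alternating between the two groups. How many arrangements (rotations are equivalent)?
Fix one of the adults: (10-1)! ways for the remaining adults, × 10! ways for the pilots = 362880 × 3628800 = 1316818944000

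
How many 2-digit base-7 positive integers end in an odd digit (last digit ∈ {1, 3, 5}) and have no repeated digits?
Last∈{1,3,5}. Last=0: 0. Last nonzero: 3×5×P(5,0) = 15. Total = 15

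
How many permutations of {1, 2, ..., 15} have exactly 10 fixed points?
Choose the 10 fixed points C(15,10) = 3003, derange the rest: !5 = Σ_{j=0}^{5} (-1)^j·5!/j! = 120 - 120 + 60 - 20 + 5 - 1 = 44. Product = 3003 × 44 = 132132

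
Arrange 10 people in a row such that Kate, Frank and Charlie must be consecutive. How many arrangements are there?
Treat the 3 as one block: (10-3+1)! × 3! = 40320 × 6 = 241920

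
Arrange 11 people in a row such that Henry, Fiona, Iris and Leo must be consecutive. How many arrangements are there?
Treat the 4 as one block: (11-4+1)! × 4! = 40320 × 24 = 967680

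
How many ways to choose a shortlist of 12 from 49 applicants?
C(49,12) = 49!/(12!×37!) = 92263734836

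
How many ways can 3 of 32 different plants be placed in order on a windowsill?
P(32,3) = 32!/(32-3)! = 29760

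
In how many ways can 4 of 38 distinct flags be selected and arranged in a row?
P(38,4) = 38!/(38-4)! = 1771560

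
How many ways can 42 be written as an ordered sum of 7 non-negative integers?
C(42+7-1, 7-1) = C(48, 6) = 12271512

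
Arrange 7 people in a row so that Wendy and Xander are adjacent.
Treat as block: (7-1)! × 2! = 720 × 2 = 1440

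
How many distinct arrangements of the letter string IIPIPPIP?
8! / (4! × 4!) = 70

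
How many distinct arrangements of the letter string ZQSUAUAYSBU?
11! / (2! × 1! × 2! × 3! × 1! × 1! × 1!) = 1663200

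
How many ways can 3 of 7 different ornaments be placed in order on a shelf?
P(7,3) = 7!/(7-3)! = 210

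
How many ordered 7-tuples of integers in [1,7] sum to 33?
Coefficient of x^33 in (x + x² + ... + x^7)^7. By inclusion-exclusion on dice exceeding 7: Σ_j (-1)^j C(7,j)·C(33-1-7j, 6) = C(7,0)·C(32,6) - C(7,1)·C(25,6) + C(7,2)·C(18,6) - C(7,3)·C(11,6) = 1·906192 - 7·177100 + 21·18564 - 35·462 = 40166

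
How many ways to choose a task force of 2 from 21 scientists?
C(21,2) = 21!/(2!×19!) = 210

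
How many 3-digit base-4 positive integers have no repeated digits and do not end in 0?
Last digit: 3 nonzero choices. First digit: 2 (nonzero, ≠last). Middle 1: P(2,1) = 2. Total = 12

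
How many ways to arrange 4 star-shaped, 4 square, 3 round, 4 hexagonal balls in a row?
15! / (4! × 4! × 3! × 4!) = 15765750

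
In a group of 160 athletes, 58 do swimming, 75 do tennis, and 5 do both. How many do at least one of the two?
|A∪B| = |A| + |B| - |A∩B| = 58 + 75 - 5 = 128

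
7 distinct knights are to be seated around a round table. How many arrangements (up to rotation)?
Circular: fix one position, arrange the rest. (7-1)! = 720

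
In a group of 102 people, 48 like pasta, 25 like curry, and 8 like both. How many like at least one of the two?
|A∪B| = |A| + |B| - |A∩B| = 48 + 25 - 8 = 65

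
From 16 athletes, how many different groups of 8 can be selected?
C(16,8) = 16!/(8!×8!) = 12870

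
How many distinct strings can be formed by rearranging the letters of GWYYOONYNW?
10! / (2! × 2! × 3! × 1! × 2!) = 75600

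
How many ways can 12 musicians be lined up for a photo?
12! = 479001600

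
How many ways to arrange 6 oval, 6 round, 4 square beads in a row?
16! / (6! × 6! × 4!) = 1681680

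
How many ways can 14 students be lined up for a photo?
14! = 87178291200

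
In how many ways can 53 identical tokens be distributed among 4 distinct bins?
C(53+4-1, 4-1) = C(56, 3) = 27720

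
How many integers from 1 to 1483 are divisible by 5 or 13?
⌊1483/5⌋ + ⌊1483/13⌋ - ⌊1483/65⌋ = 296 + 114 - 22 = 388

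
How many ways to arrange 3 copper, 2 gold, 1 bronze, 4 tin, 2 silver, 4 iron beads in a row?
16! / (3! × 2! × 1! × 4! × 2! × 4!) = 1513512000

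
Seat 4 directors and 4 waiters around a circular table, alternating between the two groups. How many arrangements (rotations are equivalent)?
Fix one of the directors: (4-1)! ways for the remaining directors, × 4! ways for the waiters = 6 × 24 = 144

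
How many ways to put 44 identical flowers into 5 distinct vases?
C(44+5-1, 5-1) = C(48, 4) = 194580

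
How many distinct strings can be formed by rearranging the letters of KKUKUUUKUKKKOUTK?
16! / (1! × 1! × 6! × 8!) = 720720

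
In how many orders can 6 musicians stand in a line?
6! = 720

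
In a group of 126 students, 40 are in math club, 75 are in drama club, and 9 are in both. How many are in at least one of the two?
|A∪B| = |A| + |B| - |A∩B| = 40 + 75 - 9 = 106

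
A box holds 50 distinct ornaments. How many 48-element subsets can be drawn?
C(50,48) = 50!/(48!×2!) = 1225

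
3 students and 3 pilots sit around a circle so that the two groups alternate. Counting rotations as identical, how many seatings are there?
Fix one of the students: (3-1)! ways for the remaining students, × 3! ways for the pilots = 2 × 6 = 12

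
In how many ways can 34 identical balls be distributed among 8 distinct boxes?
C(34+8-1, 8-1) = C(41, 7) = 22481940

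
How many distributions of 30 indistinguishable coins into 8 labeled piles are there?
C(30+8-1, 8-1) = C(37, 7) = 10295472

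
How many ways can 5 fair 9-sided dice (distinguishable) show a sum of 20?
Coefficient of x^20 in (x + x² + ... + x^9)^5. By inclusion-exclusion on dice exceeding 9: Σ_j (-1)^j C(5,j)·C(20-1-9j, 4) = C(5,0)·C(19,4) - C(5,1)·C(10,4) = 1·3876 - 5·210 = 2826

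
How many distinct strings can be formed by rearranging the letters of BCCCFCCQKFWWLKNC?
16! / (2! × 1! × 2! × 1! × 2! × 6! × 1! × 1!) = 3632428800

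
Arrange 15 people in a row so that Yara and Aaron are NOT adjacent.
Total - adjacent = 15! - (15-1)!×2 = 1307674368000 - 174356582400 = 1133317785600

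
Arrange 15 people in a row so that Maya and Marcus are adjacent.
Treat as block: (15-1)! × 2! = 87178291200 × 2 = 174356582400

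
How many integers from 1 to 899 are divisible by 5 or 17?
⌊899/5⌋ + ⌊899/17⌋ - ⌊899/85⌋ = 179 + 52 - 10 = 221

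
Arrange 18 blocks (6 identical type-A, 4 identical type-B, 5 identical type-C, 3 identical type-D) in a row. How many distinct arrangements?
18! / (6! × 4! × 5! × 3!) = 514594080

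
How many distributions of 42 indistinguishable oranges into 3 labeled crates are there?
C(42+3-1, 3-1) = C(44, 2) = 946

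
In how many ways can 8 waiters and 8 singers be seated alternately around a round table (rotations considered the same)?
Fix one of the waiters: (8-1)! ways for the remaining waiters, × 8! ways for the singers = 5040 × 40320 = 203212800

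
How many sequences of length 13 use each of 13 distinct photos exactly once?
13! = 6227020800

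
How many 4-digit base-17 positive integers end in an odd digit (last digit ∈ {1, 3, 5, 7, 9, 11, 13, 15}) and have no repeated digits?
Last∈{1,3,5,7,9,11,13,15}. Last=0: 0. Last nonzero: 8×15×P(15,2) = 25200. Total = 25200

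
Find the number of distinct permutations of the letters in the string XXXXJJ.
6! / (4! × 2!) = 15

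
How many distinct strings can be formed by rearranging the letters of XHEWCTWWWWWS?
12! / (1! × 1! × 1! × 1! × 1! × 1! × 6!) = 665280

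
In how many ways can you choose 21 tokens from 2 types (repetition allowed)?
C(21+2-1, 2-1) = C(22, 1) = 22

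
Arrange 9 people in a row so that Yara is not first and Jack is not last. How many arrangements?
By inclusion-exclusion: 9! - 2×(9-1)! + (9-2)! = 362880 - 80640 + 5040 = 287280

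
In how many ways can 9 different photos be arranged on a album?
9! = 362880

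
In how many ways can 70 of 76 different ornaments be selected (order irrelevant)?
C(76,70) = 76!/(70!×6!) = 218618940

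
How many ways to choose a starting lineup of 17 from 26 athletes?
C(26,17) = 26!/(17!×9!) = 3124550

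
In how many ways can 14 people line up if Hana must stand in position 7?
Fix one position: (14-1)! = 6227020800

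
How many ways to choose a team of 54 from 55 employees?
C(55,54) = 55!/(54!×1!) = 55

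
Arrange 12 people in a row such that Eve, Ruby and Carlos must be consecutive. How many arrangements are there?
Treat the 3 as one block: (12-3+1)! × 3! = 3628800 × 6 = 21772800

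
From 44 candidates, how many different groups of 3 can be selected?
C(44,3) = 44!/(3!×41!) = 13244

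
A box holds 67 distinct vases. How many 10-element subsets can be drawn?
C(67,10) = 67!/(10!×57!) = 247994680648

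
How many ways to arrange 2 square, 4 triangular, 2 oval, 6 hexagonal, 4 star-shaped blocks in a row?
18! / (2! × 4! × 2! × 6! × 4!) = 3859455600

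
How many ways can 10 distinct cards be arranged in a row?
10! = 3628800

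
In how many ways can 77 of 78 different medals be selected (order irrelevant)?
C(78,77) = 78!/(77!×1!) = 78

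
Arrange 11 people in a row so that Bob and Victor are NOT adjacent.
Total - adjacent = 11! - (11-1)!×2 = 39916800 - 7257600 = 32659200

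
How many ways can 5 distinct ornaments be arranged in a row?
5! = 120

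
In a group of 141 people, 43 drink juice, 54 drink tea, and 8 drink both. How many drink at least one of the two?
|A∪B| = |A| + |B| - |A∩B| = 43 + 54 - 8 = 89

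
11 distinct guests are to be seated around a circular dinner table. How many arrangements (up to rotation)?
Circular: fix one position, arrange the rest. (11-1)! = 3628800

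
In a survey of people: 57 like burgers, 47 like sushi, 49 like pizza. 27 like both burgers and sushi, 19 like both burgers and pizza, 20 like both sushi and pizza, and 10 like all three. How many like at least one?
|A∪B∪C| = 57+47+49-27-19-20+10 = 97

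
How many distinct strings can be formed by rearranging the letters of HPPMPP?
6! / (4! × 1! × 1!) = 30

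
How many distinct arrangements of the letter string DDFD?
4! / (3! × 1!) = 4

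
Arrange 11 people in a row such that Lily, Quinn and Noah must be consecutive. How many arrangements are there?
Treat the 3 as one block: (11-3+1)! × 3! = 362880 × 6 = 2177280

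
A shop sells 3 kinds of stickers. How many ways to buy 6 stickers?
C(6+3-1, 3-1) = C(8, 2) = 28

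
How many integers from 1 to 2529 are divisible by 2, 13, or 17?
⌊2529/2⌋+⌊2529/13⌋+⌊2529/17⌋ - ⌊2529/26⌋-⌊2529/34⌋-⌊2529/221⌋ + ⌊2529/442⌋ = 1264+194+148 - 97-74-11 + 5 = 1429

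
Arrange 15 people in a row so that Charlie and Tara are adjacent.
Treat as block: (15-1)! × 2! = 87178291200 × 2 = 174356582400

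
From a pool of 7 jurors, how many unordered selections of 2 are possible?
C(7,2) = 7!/(2!×5!) = 21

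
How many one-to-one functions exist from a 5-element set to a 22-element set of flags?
P(22,5) = 22!/(22-5)! = 3160080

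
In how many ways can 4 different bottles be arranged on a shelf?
4! = 24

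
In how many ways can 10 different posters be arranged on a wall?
10! = 3628800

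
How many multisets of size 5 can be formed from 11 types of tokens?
C(5+11-1, 11-1) = C(15, 10) = 3003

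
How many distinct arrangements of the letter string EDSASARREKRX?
12! / (2! × 2! × 2! × 1! × 3! × 1! × 1!) = 9979200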